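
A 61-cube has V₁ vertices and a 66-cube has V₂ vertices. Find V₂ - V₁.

V₁ = 2^61 = 2305843009213693952. V₂ = 2^66 = 73786976294838206464. V₂ - V₁ = 71481133285624512512.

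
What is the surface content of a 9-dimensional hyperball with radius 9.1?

S_9(9.1) = 2·π^(9/2)·(9.1)^8 / Γ(9/2) ≈ 1.39602e+09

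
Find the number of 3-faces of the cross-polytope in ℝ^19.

An n-cross-polytope has 2^(k+1)·C(n,k+1) k-faces. Here 2^4·C(19,4) = 16·3876 = 62016.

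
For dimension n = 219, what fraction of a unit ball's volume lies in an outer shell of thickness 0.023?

1 - (1-0.023)^219 ≈ 0.993878 ≈ 99.39%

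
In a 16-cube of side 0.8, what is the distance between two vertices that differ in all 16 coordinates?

Diagonal = √16 · 0.8 = 3.2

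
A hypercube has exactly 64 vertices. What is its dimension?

The n-cube has 2^n vertices, and 64 = 2^6, so n = 6.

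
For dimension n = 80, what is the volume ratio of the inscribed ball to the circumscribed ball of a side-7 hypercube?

The radii are 7/2 and 7√80/2, so the volume ratio is (1/√80)^80 = 80^{-80/2} ≈ 7.52316e-77.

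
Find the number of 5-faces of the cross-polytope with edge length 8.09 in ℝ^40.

f_5(40-orthoplex) = 2^6 · (40 choose 6) = 245656320.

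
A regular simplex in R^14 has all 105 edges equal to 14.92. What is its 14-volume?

Volume = 14.92^14 · √(15/2^14) / 14! ≈ 9401.36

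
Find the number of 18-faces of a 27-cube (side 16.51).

Number of 18-faces = C(27,18) · 2^(27-18) = 4686825 · 512 = 2399654400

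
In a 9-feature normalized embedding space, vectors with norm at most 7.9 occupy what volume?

The n-ball volume is π^(n/2)·r^n/Γ(n/2+1). With n=9, r=7.9: V ≈ 3.95332e+08.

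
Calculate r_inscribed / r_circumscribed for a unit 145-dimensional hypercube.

r_in / r_out = (1/2) / (1√145/2) = 1/√145 ≈ 0.0830455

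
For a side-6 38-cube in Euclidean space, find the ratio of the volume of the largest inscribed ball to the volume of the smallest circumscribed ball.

V_in / V_out = (r_in/r_out)^38 = (1/√38)^38 = 38^(-38/2) ≈ 9.64077e-31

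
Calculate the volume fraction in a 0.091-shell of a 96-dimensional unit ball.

1 - (1-0.091)^96 ≈ 0.999895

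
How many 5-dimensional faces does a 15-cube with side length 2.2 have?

f_5(15-cube) = (15 choose 5) · 2^10 = 3075072.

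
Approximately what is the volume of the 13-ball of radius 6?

V = 61917364224·π^6/5005 ≈ 1.18934e+10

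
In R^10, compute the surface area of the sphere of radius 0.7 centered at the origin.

|∂B_10(0.7)| ≈ 1.02908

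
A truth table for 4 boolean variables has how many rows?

An n-cube has 2^n vertices; for n = 4 that is 2^4 = 16.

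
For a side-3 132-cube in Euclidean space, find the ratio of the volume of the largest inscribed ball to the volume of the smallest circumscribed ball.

The radii are 3/2 and 3√132/2, so the volume ratio is (1/√132)^132 = 132^{-132/2} ≈ 1.10185e-140.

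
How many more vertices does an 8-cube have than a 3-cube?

The 8-cube has 2^8 = 256 vertices. The 3-cube has 2^3 = 8 vertices. Difference: 256 - 8 = 248.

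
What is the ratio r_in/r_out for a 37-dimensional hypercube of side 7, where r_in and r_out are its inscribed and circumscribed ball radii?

r_in = 7/2 (half the side); r_out = 7√37/2 (half the diagonal). Ratio = 1/√37 ≈ 0.164399.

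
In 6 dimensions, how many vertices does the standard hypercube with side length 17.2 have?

The 6-cube has 2^6 = 64 vertices.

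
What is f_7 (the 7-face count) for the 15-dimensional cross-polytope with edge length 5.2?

f_7(15-orthoplex) = 2^8 · (15 choose 8) = 1647360.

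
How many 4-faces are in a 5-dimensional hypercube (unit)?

Number of 4-faces = C(5,4) · 2^(5-4) = 5 · 2 = 10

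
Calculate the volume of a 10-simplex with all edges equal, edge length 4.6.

V = (4.6^10 / 10!) · √((10+1) / 2^10) ≈ 0.121161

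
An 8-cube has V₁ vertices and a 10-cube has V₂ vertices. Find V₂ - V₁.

V₁ = 2^8 = 256. V₂ = 2^10 = 1024. V₂ - V₁ = 768.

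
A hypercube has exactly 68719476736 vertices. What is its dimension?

n = log_2(68719476736) = 36.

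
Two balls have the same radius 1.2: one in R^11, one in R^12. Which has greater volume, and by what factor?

V_11(1.2) ≈ 13.999, V_12(1.2) ≈ 11.9053. The 11-ball is larger by a factor of 1.176.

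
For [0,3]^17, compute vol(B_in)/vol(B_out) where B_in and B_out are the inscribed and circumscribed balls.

V_in / V_out = (r_in/r_out)^17 = (1/√17)^17 = 17^(-17/2) ≈ 3.47684e-11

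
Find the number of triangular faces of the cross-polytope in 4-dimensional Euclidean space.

f_2(4-orthoplex) = 2^3 · (4 choose 3) = 32.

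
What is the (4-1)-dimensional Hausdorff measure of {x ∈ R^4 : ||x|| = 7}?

The surface area of an n-ball is 2π^(n/2) r^(n-1) / Γ(n/2). For n=4, r=7: 686·π^2 ≈ 6770.55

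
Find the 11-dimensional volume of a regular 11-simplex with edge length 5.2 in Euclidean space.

Volume = 5.2^11 · √(12/2^11) / 11! ≈ 0.144147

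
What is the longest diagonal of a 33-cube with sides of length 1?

||(1,1,...,1)|| = √(33)·1 ≈ 5.74456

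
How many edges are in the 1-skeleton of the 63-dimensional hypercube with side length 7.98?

Each of the 2^63 = 9223372036854775808 vertices has degree 63; total edges = 63·2^63/2 = 290536219160925437952.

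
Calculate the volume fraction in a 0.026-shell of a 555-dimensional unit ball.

Shell fraction = 1 - (1-0.026)^555 ≈ 0.9999995531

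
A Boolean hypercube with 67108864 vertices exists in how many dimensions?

Since 2^n = 67108864, we have n = 26.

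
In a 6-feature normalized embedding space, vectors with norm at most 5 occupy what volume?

V_6(5) = π^(6/2) · (5)^6 / Γ(6/2 + 1) = 15625·π^3/6 ≈ 80745.5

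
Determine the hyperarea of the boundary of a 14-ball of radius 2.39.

S = n·V_n(r)/r = 14·V_14(2.39)/2.39 (volume-to-surface relation), giving 696497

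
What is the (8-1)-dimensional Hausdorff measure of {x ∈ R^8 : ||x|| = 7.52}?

S = n·V_n(r)/r = 8·V_8(7.52)/7.52 (volume-to-surface relation), giving 4.41574e+07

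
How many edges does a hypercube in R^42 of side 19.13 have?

Each of the 2^42 = 4398046511104 vertices has degree 42; total edges = 42·2^42/2 = 92358976733184.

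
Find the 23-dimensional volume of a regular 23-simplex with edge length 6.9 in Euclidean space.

Volume = 6.9^23 · √(24/2^23) / 23! ≈ 1.28616e-06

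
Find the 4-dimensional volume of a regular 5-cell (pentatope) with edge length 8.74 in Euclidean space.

V_4 = √(5) · 8.74^4 / (4! · 2^(4/2)) ≈ 135.913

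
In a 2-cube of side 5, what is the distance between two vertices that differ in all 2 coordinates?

||(5,5,...,5)|| = √(2)·5 ≈ 7.07107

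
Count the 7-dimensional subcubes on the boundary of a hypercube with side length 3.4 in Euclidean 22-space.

f_7(22-cube) = (22 choose 7) · 2^15 = 5588385792.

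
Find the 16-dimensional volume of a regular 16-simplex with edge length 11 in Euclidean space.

Volume = 11^16 · √(17/2^16) / 16! ≈ 35.371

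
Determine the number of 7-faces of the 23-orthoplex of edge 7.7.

An n-cross-polytope has 2^(k+1)·C(n,k+1) k-faces. Here 2^8·C(23,8) = 256·490314 = 125520384.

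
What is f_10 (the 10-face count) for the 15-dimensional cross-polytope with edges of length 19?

Number of 10-faces = 2^(10+1) · C(15,10+1) = 2048 · 1365 = 2795520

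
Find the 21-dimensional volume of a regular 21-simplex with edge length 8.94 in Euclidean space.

For a regular n-simplex with edge a, V = (a^n / n!)·√((n+1)/2^n). With a=8.94, n=21: V ≈ 0.00602754.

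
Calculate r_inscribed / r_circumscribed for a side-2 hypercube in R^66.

r_in / r_out = (2/2) / (2√66/2) = 1/√66 ≈ 0.123091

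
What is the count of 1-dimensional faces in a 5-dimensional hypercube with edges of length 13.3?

f_1(5-cube) = (5 choose 1) · 2^4 = 80.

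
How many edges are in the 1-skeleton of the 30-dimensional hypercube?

Number of 1-faces = C(30,1)·2^(30-1) = 30·536870912 = 16106127360.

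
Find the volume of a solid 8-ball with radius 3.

V_8(3) = π^(8/2) · (3)^8 / Γ(8/2 + 1) = 2187·π^4/8 ≈ 26629.2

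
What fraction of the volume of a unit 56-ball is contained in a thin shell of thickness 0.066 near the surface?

1 - (1-0.066)^56 ≈ 0.978151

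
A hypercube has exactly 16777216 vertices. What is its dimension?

Since 2^n = 16777216, we have n = 24.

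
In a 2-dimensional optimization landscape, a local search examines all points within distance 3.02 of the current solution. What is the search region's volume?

V_2(3.02) = π^(2/2) · (3.02)^2 / Γ(2/2 + 1) ≈ 28.6526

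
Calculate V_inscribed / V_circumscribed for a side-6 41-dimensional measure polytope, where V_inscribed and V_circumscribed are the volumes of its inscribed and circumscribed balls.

V_in/V_out = n^(-n/2) = 41^(-41/2) ≈ 8.66824e-34.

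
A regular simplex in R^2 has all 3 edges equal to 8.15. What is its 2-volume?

Area = (√3/4) · 8.15² = 28.7618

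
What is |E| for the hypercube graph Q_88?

Each of the 2^88 = 309485009821345068724781056 vertices has degree 88; total edges = 88·2^88/2 = 13617340432139183023890366464.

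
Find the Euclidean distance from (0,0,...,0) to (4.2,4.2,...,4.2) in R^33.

||(4.2,4.2,...,4.2)|| = √(33)·4.2 ≈ 24.1272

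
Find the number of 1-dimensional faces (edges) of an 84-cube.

The 84-cube has n·2^(n-1) = 84·2^83 = 84·9671406556917033397649408 = 812398150781030805402550272 edges.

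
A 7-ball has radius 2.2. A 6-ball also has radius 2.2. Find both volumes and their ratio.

V_7(2.2) ≈ 1178.53. V_6(2.2) ≈ 585.915. Ratio V_7/V_6 ≈ 2.011.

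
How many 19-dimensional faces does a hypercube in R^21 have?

f_19(21-cube) = (21 choose 19) · 2^2 = 840.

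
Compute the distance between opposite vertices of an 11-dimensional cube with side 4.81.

||(4.81,4.81,...,4.81)|| = √(11)·4.81 ≈ 15.953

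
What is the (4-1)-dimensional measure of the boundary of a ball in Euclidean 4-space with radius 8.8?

S_4(8.8) = 2·π^(4/2)·(8.8)^3 / Γ(4/2) ≈ 13451.7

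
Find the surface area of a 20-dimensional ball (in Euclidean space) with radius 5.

S = n·V_n(r)/r = 20·V_20(5)/5 (volume-to-surface relation), giving 3814697265625·π^10/36288 ≈ 9.84455e+12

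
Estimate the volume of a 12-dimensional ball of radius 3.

V_12(3) = π^(12/2) · (3)^12 / Γ(12/2 + 1) = 59049·π^6/80 ≈ 709613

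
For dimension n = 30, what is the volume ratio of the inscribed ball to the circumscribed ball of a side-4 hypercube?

V_in/V_out = n^(-n/2) = 30^(-30/2) ≈ 6.96917e-23.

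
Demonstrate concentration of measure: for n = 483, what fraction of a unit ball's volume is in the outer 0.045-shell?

1 - (1-0.045)^483 ≈ 1 - 2.196e-10 ≈ (100 - 2.2e-08)%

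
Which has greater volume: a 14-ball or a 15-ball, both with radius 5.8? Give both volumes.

V_14(5.8) ≈ 2.92153e+10. V_15(5.8) ≈ 1.07857e+11. The 15-ball is larger.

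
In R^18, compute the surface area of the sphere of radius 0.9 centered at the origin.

S = n·V_n(r)/r = 18·V_18(0.9)/0.9 (volume-to-surface relation), giving 0.246593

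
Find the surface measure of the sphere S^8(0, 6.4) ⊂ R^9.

|∂B_9(6.4)| ≈ 8.35603e+07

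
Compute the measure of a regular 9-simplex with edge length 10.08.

V = (10.08^9 / 9!) · √((9+1) / 2^9) ≈ 413.758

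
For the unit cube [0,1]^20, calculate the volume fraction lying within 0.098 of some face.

Shell fraction = 1 - (1-0.196)^20 ≈ 0.987261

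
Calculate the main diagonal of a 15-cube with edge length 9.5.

||(9.5,9.5,...,9.5)|| = √(15)·9.5 ≈ 36.7933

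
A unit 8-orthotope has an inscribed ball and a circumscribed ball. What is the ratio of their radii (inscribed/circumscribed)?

r_in / r_out = (1/2) / (1√8/2) = 1/√8 ≈ 0.353553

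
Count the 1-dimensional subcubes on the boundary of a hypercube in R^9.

Number of 1-faces = C(9,1) · 2^(9-1) = 9 · 256 = 2304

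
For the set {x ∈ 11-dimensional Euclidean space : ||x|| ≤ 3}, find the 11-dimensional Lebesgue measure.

V_11(3) = π^(11/2) · (3)^11 / Γ(11/2 + 1) = 419904·π^5/385 ≈ 333763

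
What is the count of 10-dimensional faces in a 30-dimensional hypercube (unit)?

An n-cube has C(n,k)·2^(n-k) k-faces. Here C(30,10)·2^20 = 30045015·1048576 = 31504481648640.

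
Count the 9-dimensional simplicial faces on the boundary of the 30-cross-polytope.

f_9(30-orthoplex) = 2^10 · (30 choose 10) = 30766095360.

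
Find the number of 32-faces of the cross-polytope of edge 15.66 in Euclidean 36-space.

Each 32-face is the convex hull of 33 vertices, one chosen as ±e_i from each of 33 distinct axes: 2^33·C(36,33) = 61332132986880.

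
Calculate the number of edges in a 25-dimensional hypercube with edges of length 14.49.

The 25-cube has n·2^(n-1) = 25·2^24 = 25·16777216 = 419430400 edges.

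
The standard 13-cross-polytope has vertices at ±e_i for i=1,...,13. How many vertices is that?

An n-cross-polytope has 2n vertices; here n = 13, giving 26.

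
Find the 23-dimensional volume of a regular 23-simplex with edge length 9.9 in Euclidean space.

V = (9.9^23 / 23!) · √((23+1) / 2^23) ≈ 0.00519249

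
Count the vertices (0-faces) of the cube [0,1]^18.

An n-cube has 2^n vertices; for n = 18 that is 2^18 = 262144.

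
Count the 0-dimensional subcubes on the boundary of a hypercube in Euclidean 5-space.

Number of 0-faces = C(5,0) · 2^(5-0) = 1 · 32 = 32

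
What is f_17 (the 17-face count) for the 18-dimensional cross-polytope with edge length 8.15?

Each 17-face is the convex hull of 18 vertices, one chosen as ±e_i from each of 18 distinct axes: 2^18·C(18,18) = 262144.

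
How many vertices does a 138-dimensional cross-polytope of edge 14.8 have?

The 138-dimensional cross-polytope has 2n = 2·138 = 276 vertices.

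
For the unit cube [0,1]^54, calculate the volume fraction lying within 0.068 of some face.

The inner cube has side 1-2·0.068 = 0.864 and volume (0.864)^54 ≈ 0.000373, so the shell holds 0.999627 of the volume.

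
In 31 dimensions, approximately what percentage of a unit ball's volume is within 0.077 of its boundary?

1 - (1-0.077)^31 ≈ 0.916583 ≈ 91.66%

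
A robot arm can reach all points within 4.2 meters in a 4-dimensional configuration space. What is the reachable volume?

The n-ball volume is π^(n/2)·r^n/Γ(n/2+1). With n=4, r=4.2: V ≈ 1535.56.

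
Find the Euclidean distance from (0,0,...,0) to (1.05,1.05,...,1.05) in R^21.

||(1.05,1.05,...,1.05)|| = √(21)·1.05 ≈ 4.8117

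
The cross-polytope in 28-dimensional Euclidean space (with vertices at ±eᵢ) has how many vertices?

An n-cross-polytope has 2n vertices; here n = 28, giving 56.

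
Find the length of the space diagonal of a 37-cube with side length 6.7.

||(6.7,6.7,...,6.7)|| = √(37)·6.7 ≈ 40.7545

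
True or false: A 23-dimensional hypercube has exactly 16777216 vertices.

False. The 23-cube has 2^23 = 8388608 vertices.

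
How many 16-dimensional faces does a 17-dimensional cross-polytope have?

Each 16-face is the convex hull of 17 vertices, one chosen as ±e_i from each of 17 distinct axes: 2^17·C(17,17) = 131072.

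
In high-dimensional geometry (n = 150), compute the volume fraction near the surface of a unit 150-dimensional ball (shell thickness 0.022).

1 - (1-0.022)^150 ≈ 0.964451 ≈ 96.45%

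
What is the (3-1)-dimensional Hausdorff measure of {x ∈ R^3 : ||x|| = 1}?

|∂B_3(1)| = 4πr² = 4π·(1)² ≈ 12.5664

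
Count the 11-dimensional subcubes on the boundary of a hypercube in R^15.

Number of 11-faces = C(15,11) · 2^(15-11) = 1365 · 16 = 21840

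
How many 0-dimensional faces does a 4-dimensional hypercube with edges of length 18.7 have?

Number of 0-faces = C(4,0) · 2^(4-0) = 1 · 16 = 16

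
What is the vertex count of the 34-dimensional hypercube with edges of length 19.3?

The 34-cube has 2^34 = 17179869184 vertices.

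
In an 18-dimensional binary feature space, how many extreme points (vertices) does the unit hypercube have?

Each vertex is a binary string of length 18, so there are 2^18 = 262144.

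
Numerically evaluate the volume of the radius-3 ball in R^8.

V = 2187·π^4/8 ≈ 26629.2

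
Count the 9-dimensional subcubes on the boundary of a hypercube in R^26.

An n-cube has C(n,k)·2^(n-k) k-faces. Here C(26,9)·2^17 = 3124550·131072 = 409541017600.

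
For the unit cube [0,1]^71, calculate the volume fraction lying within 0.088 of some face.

1 - (1 - 2·0.088)^71 = 1 - 0.824^71 ≈ 0.9999989264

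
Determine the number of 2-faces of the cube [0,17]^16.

Number of 2-faces = C(16,2) · 2^(16-2) = 120 · 16384 = 1966080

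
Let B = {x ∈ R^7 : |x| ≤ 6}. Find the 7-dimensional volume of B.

Volume = π^{7/2}·(6)^7/Γ(9/2) = 1492992·π^3/35 ≈ 1.32263e+06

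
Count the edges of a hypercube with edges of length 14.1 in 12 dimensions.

The 12-cube has n·2^(n-1) = 12·2^11 = 12·2048 = 24576 edges.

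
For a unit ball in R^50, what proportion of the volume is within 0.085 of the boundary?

V(inner)/V(outer) = ((1-0.085)/1)^50 ≈ 0.01178, so the shell fraction is 0.988222.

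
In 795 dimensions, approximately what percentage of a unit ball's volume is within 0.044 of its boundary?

1 - (1-0.044)^795 ≈ 1 - 2.911e-16 ≈ (100 - 3.33e-14)%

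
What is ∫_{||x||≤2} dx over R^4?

V = 8·π^2 ≈ 78.9568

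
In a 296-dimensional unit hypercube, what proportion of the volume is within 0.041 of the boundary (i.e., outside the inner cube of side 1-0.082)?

1 - (1 - 2·0.041)^296 = 1 - 0.918^296 ≈ 1 - 1.003e-11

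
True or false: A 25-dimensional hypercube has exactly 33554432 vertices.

True. The 25-cube has 2^25 = 33554432 vertices.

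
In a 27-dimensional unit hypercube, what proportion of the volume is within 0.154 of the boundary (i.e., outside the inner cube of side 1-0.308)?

Shell fraction = 1 - (1-0.308)^27 ≈ 0.999952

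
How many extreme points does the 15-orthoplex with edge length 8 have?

Number of vertices = 2n = 30.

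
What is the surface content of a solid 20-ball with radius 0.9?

The surface area of an n-ball is 2π^(n/2) r^(n-1) / Γ(n/2). For n=20, r=0.9: 0.0697226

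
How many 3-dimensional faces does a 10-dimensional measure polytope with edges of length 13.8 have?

Choose 3 of 10 axes to span the face (C(10,3) = 120 ways), then fix each of the remaining 7 coordinates at one of its two extreme values (2^7 = 128 ways): 120·128 = 15360.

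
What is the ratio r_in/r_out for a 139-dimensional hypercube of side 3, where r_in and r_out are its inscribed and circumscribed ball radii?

For an n-cube of any side s, the inradius is s/2 and the circumradius is s√n/2, so the ratio is 1/√139 ≈ 0.0848189.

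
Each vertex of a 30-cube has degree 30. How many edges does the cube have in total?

Number of 1-faces = C(30,1)·2^(30-1) = 30·536870912 = 16106127360.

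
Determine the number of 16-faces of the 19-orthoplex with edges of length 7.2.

Number of 16-faces = 2^(16+1) · C(19,16+1) = 131072 · 171 = 22413312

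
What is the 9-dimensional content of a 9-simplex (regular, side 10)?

V = (10^9 / 9!) · √((9+1) / 2^9) ≈ 385.125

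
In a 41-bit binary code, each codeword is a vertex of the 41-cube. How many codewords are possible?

An n-cube has 2^n vertices; for n = 41 that is 2^41 = 2199023255552.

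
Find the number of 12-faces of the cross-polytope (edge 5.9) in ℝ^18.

Each 12-face is the convex hull of 13 vertices, one chosen as ±e_i from each of 13 distinct axes: 2^13·C(18,13) = 70189056.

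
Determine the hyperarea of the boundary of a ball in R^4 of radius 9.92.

S_4(9.92) = 2·π^(4/2)·(9.92)^3 / Γ(4/2) ≈ 19269.2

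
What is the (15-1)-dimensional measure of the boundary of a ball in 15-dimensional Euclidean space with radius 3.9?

The surface area of an n-ball is 2π^(n/2) r^(n-1) / Γ(n/2). For n=15, r=3.9: 1.07752e+09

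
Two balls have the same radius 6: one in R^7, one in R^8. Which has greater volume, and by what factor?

V_7(6) ≈ 1.32263e+06, V_8(6) ≈ 6.81708e+06. The 8-ball is larger by a factor of 5.154.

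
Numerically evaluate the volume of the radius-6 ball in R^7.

V_7(6) = π^(7/2) · (6)^7 / Γ(7/2 + 1) = 1492992·π^3/35 ≈ 1.32263e+06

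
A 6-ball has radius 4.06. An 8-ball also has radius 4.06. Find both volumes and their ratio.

V_6(4.06) ≈ 23144.9. V_8(4.06) ≈ 299638. Ratio V_6/V_8 ≈ 0.07724.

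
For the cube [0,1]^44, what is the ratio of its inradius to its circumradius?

Ratio = (s/2)/(s√44/2) = 44^(-1/2) ≈ 0.150756.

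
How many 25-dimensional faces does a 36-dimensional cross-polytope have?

Each 25-face is the convex hull of 26 vertices, one chosen as ±e_i from each of 26 distinct axes: 2^26·C(36,26) = 17058191149891584.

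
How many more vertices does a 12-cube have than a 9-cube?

The 12-cube has 2^12 = 4096 vertices. The 9-cube has 2^9 = 512 vertices. Difference: 4096 - 512 = 3584.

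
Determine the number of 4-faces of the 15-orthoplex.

Each 4-face is the convex hull of 5 vertices, one chosen as ±e_i from each of 5 distinct axes: 2^5·C(15,5) = 96096.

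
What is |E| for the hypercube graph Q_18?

The 18-cube has n·2^(n-1) = 18·2^17 = 18·131072 = 2359296 edges.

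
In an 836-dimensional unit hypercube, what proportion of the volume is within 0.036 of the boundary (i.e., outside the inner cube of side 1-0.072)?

Shell fraction = 1 - (1-0.072)^836 ≈ 1 - 7.415e-28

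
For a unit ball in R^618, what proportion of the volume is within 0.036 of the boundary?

Shell fraction = 1 - (1-0.036)^618 ≈ 1 - 1.444e-10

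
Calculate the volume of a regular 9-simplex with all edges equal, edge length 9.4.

V = (9.4^9 / 9!) · √((9+1) / 2^9) ≈ 220.675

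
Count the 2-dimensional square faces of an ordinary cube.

f_2(3-cube) = (3 choose 2) · 2^1 = 6.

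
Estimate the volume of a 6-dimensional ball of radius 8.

The n-ball volume is π^(n/2)·r^n/Γ(n/2+1). With n=6, r=8: V = 131072·π^3/3 ≈ 1.35468e+06.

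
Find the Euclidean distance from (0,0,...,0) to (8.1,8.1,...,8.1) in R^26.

The space diagonal of an n-cube of side s is s√n. Here 8.1·√26 ≈ 41.3021.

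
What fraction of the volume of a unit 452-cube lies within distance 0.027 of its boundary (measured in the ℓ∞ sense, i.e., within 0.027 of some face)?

1 - (1 - 2·0.027)^452 = 1 - 0.946^452 ≈ 1 - 1.267e-11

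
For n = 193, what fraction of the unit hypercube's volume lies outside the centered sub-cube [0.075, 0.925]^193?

1 - (1 - 2·0.075)^193 = 1 - 0.85^193 ≈ 1 - 2.387e-14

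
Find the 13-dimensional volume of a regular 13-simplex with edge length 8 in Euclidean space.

For a regular n-simplex with edge a, V = (a^n / n!)·√((n+1)/2^n). With a=8, n=13: V ≈ 3.64971.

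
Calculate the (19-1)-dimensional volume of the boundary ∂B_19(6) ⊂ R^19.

S = n·V_n(r)/r = 19·V_19(6)/6 (volume-to-surface relation), giving 1283918464548864·π^9/425425 ≈ 8.99629e+13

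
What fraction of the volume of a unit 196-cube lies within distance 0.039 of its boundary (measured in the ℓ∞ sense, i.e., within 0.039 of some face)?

Shell fraction = 1 - (1-0.078)^196 ≈ 0.9999998777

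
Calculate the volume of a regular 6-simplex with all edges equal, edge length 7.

V_6 = √(7) · 7^6 / (6! · 2^(6/2)) ≈ 54.0399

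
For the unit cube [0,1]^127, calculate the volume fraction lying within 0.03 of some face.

Shell fraction = 1 - (1-0.06)^127 ≈ 0.999613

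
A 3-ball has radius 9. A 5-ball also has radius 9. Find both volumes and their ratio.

V_3(9) ≈ 3053.63. V_5(9) ≈ 310821. Ratio V_3/V_5 ≈ 0.009824.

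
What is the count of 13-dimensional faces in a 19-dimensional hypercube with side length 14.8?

Choose 13 of 19 axes to span the face (C(19,13) = 27132 ways), then fix each of the remaining 6 coordinates at one of its two extreme values (2^6 = 64 ways): 27132·64 = 1736448.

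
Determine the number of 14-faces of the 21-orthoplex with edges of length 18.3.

Number of 14-faces = 2^(14+1) · C(21,14+1) = 32768 · 54264 = 1778122752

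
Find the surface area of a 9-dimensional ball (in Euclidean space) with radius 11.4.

S = n·V_n(r)/r = 9·V_9(11.4)/11.4 (volume-to-surface relation), giving 8.46835e+09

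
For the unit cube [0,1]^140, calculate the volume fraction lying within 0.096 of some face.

1 - (1 - 2·0.096)^140 = 1 - 0.808^140 ≈ 1 - 1.09e-13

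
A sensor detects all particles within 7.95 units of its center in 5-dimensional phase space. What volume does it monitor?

Volume = π^{5/2}·(7.95)^5/Γ(7/2) ≈ 167161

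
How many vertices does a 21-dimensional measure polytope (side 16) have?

Each vertex is a binary string of length 21, so there are 2^21 = 2097152.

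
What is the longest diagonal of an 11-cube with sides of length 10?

d = √(10² + 10² + ... + 10²) [11 terms] = √(11·10²) = 10√11 ≈ 33.1662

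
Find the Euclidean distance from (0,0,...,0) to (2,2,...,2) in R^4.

Diagonal = √4 · 2 = 4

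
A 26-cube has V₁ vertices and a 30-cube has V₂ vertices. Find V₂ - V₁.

V₁ = 2^26 = 67108864. V₂ = 2^30 = 1073741824. V₂ - V₁ = 1006632960.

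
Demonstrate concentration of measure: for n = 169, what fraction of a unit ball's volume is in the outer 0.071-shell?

1 - (1-0.071)^169 ≈ 0.9999960676 ≈ 99.999607%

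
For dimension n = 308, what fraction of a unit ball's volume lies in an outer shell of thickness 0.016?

1 - (1-0.016)^308 ≈ 0.993042 ≈ 99.30%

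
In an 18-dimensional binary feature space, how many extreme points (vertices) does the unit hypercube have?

An n-cube has 2^n vertices; for n = 18 that is 2^18 = 262144.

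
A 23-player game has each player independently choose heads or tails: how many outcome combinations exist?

An n-cube has 2^n vertices; for n = 23 that is 2^23 = 8388608.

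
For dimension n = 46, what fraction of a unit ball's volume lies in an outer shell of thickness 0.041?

1 - (1-0.041)^46 ≈ 0.854234 ≈ 85.42%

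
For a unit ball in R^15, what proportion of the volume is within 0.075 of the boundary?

V(inner)/V(outer) = ((1-0.075)/1)^15 ≈ 0.3105, so the shell fraction is 0.689454.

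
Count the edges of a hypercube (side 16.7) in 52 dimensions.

Each of the 2^52 = 4503599627370496 vertices has degree 52; total edges = 52·2^52/2 = 117093590311632896.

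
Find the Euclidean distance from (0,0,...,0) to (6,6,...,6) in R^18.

||(6,6,...,6)|| = √(18)·6 ≈ 25.4558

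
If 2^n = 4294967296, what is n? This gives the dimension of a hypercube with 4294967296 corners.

Since 2^n = 4294967296, we have n = 32.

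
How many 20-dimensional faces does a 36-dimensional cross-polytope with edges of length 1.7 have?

Each 20-face is the convex hull of 21 vertices, one chosen as ±e_i from each of 21 distinct axes: 2^21·C(36,21) = 11676737989509120.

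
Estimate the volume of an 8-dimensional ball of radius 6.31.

Volume = π^{8/2}·(6.31)^8/Γ(5) ≈ 1.02005e+07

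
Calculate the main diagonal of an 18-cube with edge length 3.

||(3,3,...,3)|| = √(18)·3 ≈ 12.7279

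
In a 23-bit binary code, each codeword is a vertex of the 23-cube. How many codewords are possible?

The 23-cube has 2^23 = 8388608 vertices.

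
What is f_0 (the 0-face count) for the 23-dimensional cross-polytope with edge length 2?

An n-cross-polytope has 2^(k+1)·C(n,k+1) k-faces. Here 2^1·C(23,1) = 2·23 = 46.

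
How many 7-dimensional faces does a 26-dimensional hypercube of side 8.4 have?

Choose 7 of 26 axes to span the face (C(26,7) = 657800 ways), then fix each of the remaining 19 coordinates at one of its two extreme values (2^19 = 524288 ways): 657800·524288 = 344876646400.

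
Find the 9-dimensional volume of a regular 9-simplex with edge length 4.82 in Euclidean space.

V = (4.82^9 / 9!) · √((9+1) / 2^9) ≈ 0.540786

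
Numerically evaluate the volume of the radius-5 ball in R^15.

V = 312500000000·π^7/81081 ≈ 1.16407e+10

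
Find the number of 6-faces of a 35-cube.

Number of 6-faces = C(35,6) · 2^(35-6) = 1623160 · 536870912 = 871427389521920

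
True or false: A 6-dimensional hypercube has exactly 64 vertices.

True. The 6-cube has 2^6 = 64 vertices.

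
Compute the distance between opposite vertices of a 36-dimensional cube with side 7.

||(7,7,...,7)|| = √(36)·7 = 42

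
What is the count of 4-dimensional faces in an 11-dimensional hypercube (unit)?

f_4(11-cube) = (11 choose 4) · 2^7 = 42240.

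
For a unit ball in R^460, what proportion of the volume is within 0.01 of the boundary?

V(inner)/V(outer) = ((1-0.01)/1)^460 ≈ 0.009822, so the shell fraction is 0.990178.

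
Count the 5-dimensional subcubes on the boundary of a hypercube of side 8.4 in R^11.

Choose 5 of 11 axes to span the face (C(11,5) = 462 ways), then fix each of the remaining 6 coordinates at one of its two extreme values (2^6 = 64 ways): 462·64 = 29568.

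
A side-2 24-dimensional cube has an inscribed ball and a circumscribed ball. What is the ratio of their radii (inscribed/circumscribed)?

r_in / r_out = (2/2) / (2√24/2) = 1/√24 ≈ 0.204124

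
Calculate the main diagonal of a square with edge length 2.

||(2,2,...,2)|| = √(2)·2 ≈ 2.82843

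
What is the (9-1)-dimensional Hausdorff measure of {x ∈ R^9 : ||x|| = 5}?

S_9(5) = 2·π^(9/2)·(5)^8 / Γ(9/2) = 2500000·π^4/21 ≈ 1.15963e+07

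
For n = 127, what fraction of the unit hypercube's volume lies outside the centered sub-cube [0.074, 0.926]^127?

The inner cube has side 1-2·0.074 = 0.852 and volume (0.852)^127 ≈ 1.465e-09, so the shell holds 0.9999999985 of the volume.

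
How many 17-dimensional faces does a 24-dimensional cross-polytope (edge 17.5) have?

Each 17-face is the convex hull of 18 vertices, one chosen as ±e_i from each of 18 distinct axes: 2^18·C(24,18) = 35283533824.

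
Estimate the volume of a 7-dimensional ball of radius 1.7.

The n-ball volume is π^(n/2)·r^n/Γ(n/2+1). With n=7, r=1.7: V ≈ 193.875.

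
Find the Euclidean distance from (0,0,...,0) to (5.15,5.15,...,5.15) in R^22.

The space diagonal of an n-cube of side s is s√n. Here 5.15·√22 ≈ 24.1556.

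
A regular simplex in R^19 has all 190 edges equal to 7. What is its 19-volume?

V_19 = √(20) · 7^19 / (19! · 2^(19/2)) ≈ 0.00057876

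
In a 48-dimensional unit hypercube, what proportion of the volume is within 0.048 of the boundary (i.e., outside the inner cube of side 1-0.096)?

The inner cube has side 1-2·0.048 = 0.904 and volume (0.904)^48 ≈ 0.007872, so the shell holds 0.992128 of the volume.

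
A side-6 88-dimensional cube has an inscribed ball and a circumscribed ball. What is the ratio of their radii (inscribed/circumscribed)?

For an n-cube of any side s, the inradius is s/2 and the circumradius is s√n/2, so the ratio is 1/√88 ≈ 0.1066.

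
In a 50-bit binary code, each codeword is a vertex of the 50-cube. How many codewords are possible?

An n-cube has 2^n vertices; for n = 50 that is 2^50 = 1125899906842624.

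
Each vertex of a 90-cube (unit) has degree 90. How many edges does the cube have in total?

An n-cube has n·2^(n-1) edges. With n = 90: 90·618970019642690137449562112 = 55707301767842112370460590080.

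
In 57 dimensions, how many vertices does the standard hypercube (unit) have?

The 57-cube has 2^57 = 144115188075855872 vertices.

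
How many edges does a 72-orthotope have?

The 72-cube has n·2^(n-1) = 72·2^71 = 72·2361183241434822606848 = 170005193383307227693056 edges.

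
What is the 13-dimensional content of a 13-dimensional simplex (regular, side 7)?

V = (7^13 / 13!) · √((13+1) / 2^13) ≈ 0.643225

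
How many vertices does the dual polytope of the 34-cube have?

Number of vertices = 2n = 68.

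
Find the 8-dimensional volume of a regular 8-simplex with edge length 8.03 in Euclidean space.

For a regular n-simplex with edge a, V = (a^n / n!)·√((n+1)/2^n). With a=8.03, n=8: V ≈ 80.3906.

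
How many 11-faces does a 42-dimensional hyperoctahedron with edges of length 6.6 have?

Number of 11-faces = 2^(11+1) · C(42,11+1) = 4096 · 11058116888 = 45294046773248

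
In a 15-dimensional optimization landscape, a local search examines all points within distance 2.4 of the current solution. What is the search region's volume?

The n-ball volume is π^(n/2)·r^n/Γ(n/2+1). With n=15, r=2.4: V ≈ 192574.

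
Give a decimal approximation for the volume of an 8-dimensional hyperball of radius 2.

The n-ball volume is π^(n/2)·r^n/Γ(n/2+1). With n=8, r=2: V = 32·π^4/3 ≈ 1039.03.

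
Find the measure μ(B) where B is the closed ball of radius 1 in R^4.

Volume = π^{4/2}·(1)^4/Γ(3) = π^2/2 ≈ 4.9348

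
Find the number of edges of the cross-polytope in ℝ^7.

An n-cross-polytope has 2^(k+1)·C(n,k+1) k-faces. Here 2^2·C(7,2) = 4·21 = 84.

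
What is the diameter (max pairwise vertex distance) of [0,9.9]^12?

d = √(9.9² + 9.9² + ... + 9.9²) [12 terms] = √(12·9.9²) = 9.9√12 ≈ 34.2946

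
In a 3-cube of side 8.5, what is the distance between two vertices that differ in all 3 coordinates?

d = √(8.5² + 8.5² + ... + 8.5²) [3 terms] = √(3·8.5²) = 8.5√3 ≈ 14.7224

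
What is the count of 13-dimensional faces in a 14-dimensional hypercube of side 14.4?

Number of 13-faces = C(14,13) · 2^(14-13) = 14 · 2 = 28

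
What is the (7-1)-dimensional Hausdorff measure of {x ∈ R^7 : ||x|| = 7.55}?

The surface area of an n-ball is 2π^(n/2) r^(n-1) / Γ(n/2). For n=7, r=7.55: 6.12576e+06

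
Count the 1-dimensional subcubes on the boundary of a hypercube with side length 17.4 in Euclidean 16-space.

Choose 1 of 16 axes to span the face (C(16,1) = 16 ways), then fix each of the remaining 15 coordinates at one of its two extreme values (2^15 = 32768 ways): 16·32768 = 524288.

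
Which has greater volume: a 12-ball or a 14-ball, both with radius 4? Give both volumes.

V_12(4) ≈ 2.2402e+07. V_14(4) ≈ 1.60864e+08. The 14-ball is larger.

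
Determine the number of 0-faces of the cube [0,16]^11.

Choose 0 of 11 axes to span the face (C(11,0) = 1 way), then fix each of the remaining 11 coordinates at one of its two extreme values (2^11 = 2048 ways): 1·2048 = 2048.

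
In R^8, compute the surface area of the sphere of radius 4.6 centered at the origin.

S_8(4.6) = 2·π^(8/2)·(4.6)^7 / Γ(8/2) ≈ 1.41509e+06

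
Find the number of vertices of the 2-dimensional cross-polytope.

An n-cross-polytope has 2n vertices; here n = 2, giving 4.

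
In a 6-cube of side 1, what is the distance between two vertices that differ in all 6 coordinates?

The space diagonal of an n-cube of side s is s√n. Here 1·√6 ≈ 2.44949.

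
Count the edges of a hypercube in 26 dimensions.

An n-cube has n·2^(n-1) edges. With n = 26: 26·33554432 = 872415232.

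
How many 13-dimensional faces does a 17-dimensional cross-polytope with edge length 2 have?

An n-cross-polytope has 2^(k+1)·C(n,k+1) k-faces. Here 2^14·C(17,14) = 16384·680 = 11141120.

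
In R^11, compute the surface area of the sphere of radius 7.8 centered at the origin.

|∂B_11(7.8)| ≈ 1.7276e+10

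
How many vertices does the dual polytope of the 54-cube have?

The vertices are ±e_1, ..., ±e_54, so there are 2·54 = 108.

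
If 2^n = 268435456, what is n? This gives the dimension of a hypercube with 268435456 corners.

Since 2^n = 268435456, we have n = 28.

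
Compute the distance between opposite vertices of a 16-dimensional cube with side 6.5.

The space diagonal of an n-cube of side s is s√n. Here 6.5·√16 = 26.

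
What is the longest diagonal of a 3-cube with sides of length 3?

Diagonal = √3 · 3 ≈ 5.19615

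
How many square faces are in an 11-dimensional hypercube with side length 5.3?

Number of 2-faces = C(11,2) · 2^(11-2) = 55 · 512 = 28160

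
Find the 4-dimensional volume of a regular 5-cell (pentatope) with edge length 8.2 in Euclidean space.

Volume = 8.2^4 · √(5/2^4) / 4! ≈ 105.31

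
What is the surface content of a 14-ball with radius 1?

|∂B_14(1)| = π^7/360 ≈ 8.3897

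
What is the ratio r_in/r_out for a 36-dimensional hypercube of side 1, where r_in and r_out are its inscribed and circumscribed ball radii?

r_in / r_out = (1/2) / (1√36/2) = 1/√36 ≈ 0.166667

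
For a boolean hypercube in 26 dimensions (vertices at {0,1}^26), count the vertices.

An n-cube has 2^n vertices; for n = 26 that is 2^26 = 67108864.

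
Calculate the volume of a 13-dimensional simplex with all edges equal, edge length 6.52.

Volume = 6.52^13 · √(14/2^13) / 13! ≈ 0.255451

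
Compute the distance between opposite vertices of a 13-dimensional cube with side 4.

Diagonal = √13 · 4 ≈ 14.4222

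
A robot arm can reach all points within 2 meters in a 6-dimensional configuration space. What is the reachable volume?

V_6(2) = π^(6/2) · (2)^6 / Γ(6/2 + 1) = 32·π^3/3 ≈ 330.734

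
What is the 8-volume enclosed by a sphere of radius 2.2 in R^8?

V_8(2.2) = π^(8/2) · (2.2)^8 / Γ(8/2 + 1) ≈ 2227.25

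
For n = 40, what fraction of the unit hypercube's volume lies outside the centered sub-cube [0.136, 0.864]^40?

1 - (1 - 2·0.136)^40 = 1 - 0.728^40 ≈ 0.9999969433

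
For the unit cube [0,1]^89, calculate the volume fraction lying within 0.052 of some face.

The inner cube has side 1-2·0.052 = 0.896 and volume (0.896)^89 ≈ 5.694e-05, so the shell holds 0.999943 of the volume.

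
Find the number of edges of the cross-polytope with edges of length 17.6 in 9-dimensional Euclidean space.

f_1(9-orthoplex) = 2^2 · (9 choose 2) = 144.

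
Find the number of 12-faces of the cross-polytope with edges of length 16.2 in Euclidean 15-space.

Number of 12-faces = 2^(12+1) · C(15,12+1) = 8192 · 105 = 860160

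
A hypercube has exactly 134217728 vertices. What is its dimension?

2^n = 134217728 ⇒ n = log_2(134217728) = 27.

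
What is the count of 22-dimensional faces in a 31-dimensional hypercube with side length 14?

An n-cube has C(n,k)·2^(n-k) k-faces. Here C(31,22)·2^9 = 20160075·512 = 10321958400.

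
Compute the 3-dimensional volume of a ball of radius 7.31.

Volume = π^{3/2}·(7.31)^3/Γ(5/2) ≈ 1636.22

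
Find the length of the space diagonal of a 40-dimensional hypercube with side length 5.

d = √(5² + 5² + ... + 5²) [40 terms] = √(40·5²) = 5√40 ≈ 31.6228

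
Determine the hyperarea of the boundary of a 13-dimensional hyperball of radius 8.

S_13(8) = 2·π^(13/2)·(8)^12 / Γ(13/2) = 8796093022208·π^6/10395 ≈ 8.13513e+11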